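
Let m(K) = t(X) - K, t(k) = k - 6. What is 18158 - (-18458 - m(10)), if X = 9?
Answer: 36609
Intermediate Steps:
t(k) = -6 + k
m(K) = 3 - K (m(K) = (-6 + 9) - K = 3 - K)
18158 - (-18458 - m(10)) = 18158 - (-18458 - (3 - 1*10)) = 18158 - (-18458 - (3 - 10)) = 18158 - (-18458 - 1*(-7)) = 18158 - (-18458 + 7) = 18158 - 1*(-18451) = 18158 + 18451 = 36609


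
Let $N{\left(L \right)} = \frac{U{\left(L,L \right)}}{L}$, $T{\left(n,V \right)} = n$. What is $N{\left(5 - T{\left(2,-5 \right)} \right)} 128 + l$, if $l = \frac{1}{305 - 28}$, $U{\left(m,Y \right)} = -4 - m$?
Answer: $- \frac{248189}{831} \approx -298.66$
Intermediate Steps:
$N{\left(L \right)} = \frac{-4 - L}{L}$
$l = \frac{1}{277}$ ($l = \frac{1}{305 - 28} = \frac{1}{277} \approx 0.0036101$)
$N{\left(5 - T{\left(2,-5 \right)} \right)} 128 + l = \frac{-4 - \left(5 - 2\right)}{5 - 2} \cdot 128 + \frac{1}{277} = \frac{-4 - 3}{3} \cdot 128 + \frac{1}{277} = \frac{1}{3} \left(-7\right) 128 + \frac{1}{277} = \left(- \frac{7}{3}\right) 128 + \frac{1}{277} = - \frac{896}{3} + \frac{1}{277} = - \frac{248189}{831}$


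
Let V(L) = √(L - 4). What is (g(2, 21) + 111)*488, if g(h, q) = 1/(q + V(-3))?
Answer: 433527/8 - 61*I*√7/56 ≈ 54191.0 - 2.882*I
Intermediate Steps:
V(L) = √(-4 + L)
g(h, q) = 1/(q + I*√7) (g(h, q) = 1/(q + √(-4 - 3)) = 1/(q + √(-7)) = 1/(q + I*√7))
(g(2, 21) + 111)*488 = (1/(21 + I*√7) + 111)*488 = (111 + 1/(21 + I*√7))*488 = 54168 + 488/(21 + I*√7)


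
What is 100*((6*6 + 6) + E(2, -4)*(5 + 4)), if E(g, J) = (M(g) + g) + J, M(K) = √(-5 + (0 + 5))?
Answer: 2400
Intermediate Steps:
M(K) = 0 (M(K) = √(-5 + 5) = √0 = 0)
E(g, J) = J + g (E(g, J) = (0 + g) + J = g + J = J + g)
100*((6*6 + 6) + E(2, -4)*(5 + 4)) = 100*((6*6 + 6) + (-4 + 2)*(5 + 4)) = 100*((36 + 6) - 2*9) = 100*(42 - 18) = 100*24 = 2400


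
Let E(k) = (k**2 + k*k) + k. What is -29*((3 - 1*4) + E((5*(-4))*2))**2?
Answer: -289399149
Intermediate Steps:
E(k) = k + 2*k**2 (E(k) = (k**2 + k**2) + k = 2*k**2 + k = k + 2*k**2)
-29*((3 - 1*4) + E((5*(-4))*2))**2 = -29*((3 - 1*4) + ((5*(-4))*2)*(1 + 2*((5*(-4))*2)))**2 = -29*((3 - 4) + (-20*2)*(1 + 2*(-20*2)))**2 = -29*(-1 - 40*(1 + 2*(-40)))**2 = -29*(-1 - 40*(1 - 80))**2 = -29*(-1 - 40*(-79))**2 = -29*(-1 + 3160)**2 = -29*3159**2 = -29*9979281 = -289399149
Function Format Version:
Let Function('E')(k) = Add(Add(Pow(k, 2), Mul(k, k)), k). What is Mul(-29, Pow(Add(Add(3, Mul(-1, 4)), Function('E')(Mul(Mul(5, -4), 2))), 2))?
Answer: -289399149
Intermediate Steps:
Function('E')(k) = Add(k, Mul(2, Pow(k, 2))) (Function('E')(k) = Add(Add(Pow(k, 2), Pow(k, 2)), k) = Add(Mul(2, Pow(k, 2)), k) = Add(k, Mul(2, Pow(k, 2))))
Mul(-29, Pow(Add(Add(3, Mul(-1, 4)), Function('E')(Mul(Mul(5, -4), 2))), 2)) = Mul(-29, Pow(Add(Add(3, Mul(-1, 4)), Mul(Mul(Mul(5, -4), 2), Add(1, Mul(2, Mul(Mul(5, -4), 2))))), 2)) = Mul(-29, Pow(Add(Add(3, -4), Mul(Mul(-20, 2), Add(1, Mul(2, Mul(-20, 2))))), 2)) = Mul(-29, Pow(Add(-1, Mul(-40, Add(1, Mul(2, -40)))), 2)) = Mul(-29, Pow(Add(-1, Mul(-40, Add(1, -80))), 2)) = Mul(-29, Pow(Add(-1, Mul(-40, -79)), 2)) = Mul(-29, Pow(Add(-1, 3160), 2)) = Mul(-29, Pow(3159, 2)) = Mul(-29, 9979281) = -289399149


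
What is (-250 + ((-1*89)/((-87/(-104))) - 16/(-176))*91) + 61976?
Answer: 49814443/957 ≈ 52053.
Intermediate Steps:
(-250 + ((-1*89)/((-87/(-104))) - 16/(-176))*91) + 61976 = (-250 + (-89/((-87*(-1/104))) - 16*(-1/176))*91) + 61976 = (-250 + (-89/87/104 + 1/11)*91) + 61976 = (-250 + (-89*104/87 + 1/11)*91) + 61976 = (-250 + (-9256/87 + 1/11)*91) + 61976 = (-250 - 101729/957*91) + 61976 = (-250 - 9257339/957) + 61976 = -9496589/957 + 61976 = 49814443/957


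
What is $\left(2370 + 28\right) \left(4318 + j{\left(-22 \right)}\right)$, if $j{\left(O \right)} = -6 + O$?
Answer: $10287420$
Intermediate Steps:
$\left(2370 + 28\right) \left(4318 + j{\left(-22 \right)}\right) = \left(2370 + 28\right) \left(4318 - 28\right) = 2398 \left(4318 - 28\right) = 2398 \cdot 4290 = 10287420$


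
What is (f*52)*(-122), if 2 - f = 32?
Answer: 190320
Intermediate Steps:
f = -30 (f = 2 - 1*32 = 2 - 32 = -30)
(f*52)*(-122) = -30*52*(-122) = -1560*(-122) = 190320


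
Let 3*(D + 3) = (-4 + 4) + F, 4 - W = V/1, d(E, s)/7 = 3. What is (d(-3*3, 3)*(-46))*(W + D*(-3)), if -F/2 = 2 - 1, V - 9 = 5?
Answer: -966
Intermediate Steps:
V = 14 (V = 9 + 5 = 14)
d(E, s) = 21 (d(E, s) = 7*3 = 21)
F = -2 (F = -2*(2 - 1) = -2*1 = -2)
W = -10 (W = 4 - 14/1 = 4 - 14 = -10)
D = -11/3 (D = -3 + ((-4 + 4) - 2)/3 = -3 + (0 - 2)/3 = -3 + (⅓)*(-2) = -3 - ⅔ = -11/3 ≈ -3.6667)
(d(-3*3, 3)*(-46))*(W + D*(-3)) = (21*(-46))*(-10 - 11/3*(-3)) = -966*(-10 + 11) = -966*1 = -966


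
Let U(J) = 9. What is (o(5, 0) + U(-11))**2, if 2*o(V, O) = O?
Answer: 81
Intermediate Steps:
o(V, O) = O/2
(o(5, 0) + U(-11))**2 = ((1/2)*0 + 9)**2 = (0 + 9)**2 = 9**2 = 81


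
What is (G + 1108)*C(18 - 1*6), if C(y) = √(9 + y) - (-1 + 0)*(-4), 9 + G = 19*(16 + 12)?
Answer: -6524 + 1631*√21 ≈ 950.18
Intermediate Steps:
G = 523 (G = -9 + 19*(16 + 12) = -9 + 19*28 = -9 + 532 = 523)
C(y) = -4 + √(9 + y) (C(y) = √(9 + y) - (-1)*(-4) = √(9 + y) - 1*4 = √(9 + y) - 4 = -4 + √(9 + y))
(G + 1108)*C(18 - 1*6) = (523 + 1108)*(-4 + √(9 + (18 - 1*6))) = 1631*(-4 + √(9 + (18 - 6))) = 1631*(-4 + √(9 + 12)) = 1631*(-4 + √21) = -6524 + 1631*√21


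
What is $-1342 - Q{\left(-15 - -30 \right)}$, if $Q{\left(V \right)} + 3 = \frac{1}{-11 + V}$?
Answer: $- \frac{5357}{4} \approx -1339.3$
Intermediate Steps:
$Q{\left(V \right)} = -3 + \frac{1}{-11 + V}$
$-1342 - Q{\left(-15 - -30 \right)} = -1342 - \frac{34 - 3 \left(-15 - -30\right)}{-11 - -15} = -1342 - \frac{34 - 3 \left(-15 + 30\right)}{-11 + \left(-15 + 30\right)} = -1342 - \frac{34 - 45}{-11 + 15} = -1342 - \frac{34 - 45}{4} = -1342 - \frac{1}{4} \left(-11\right) = -1342 - - \frac{11}{4} = -1342 + \frac{11}{4} = - \frac{5357}{4}$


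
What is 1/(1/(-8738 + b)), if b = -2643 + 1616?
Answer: -9765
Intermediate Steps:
b = -1027
1/(1/(-8738 + b)) = 1/(1/(-8738 - 1027)) = 1/(1/(-9765)) = 1/(-1/9765) = -9765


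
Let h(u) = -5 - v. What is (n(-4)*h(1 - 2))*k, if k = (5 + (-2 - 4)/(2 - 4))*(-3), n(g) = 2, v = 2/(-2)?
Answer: 192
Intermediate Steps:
v = -1 (v = 2*(-½) = -1)
k = -24 (k = (5 - 6/(-2))*(-3) = (5 - 6*(-½))*(-3) = (5 + 3)*(-3) = 8*(-3) = -24)
h(u) = -4 (h(u) = -5 - 1*(-1) = -5 + 1 = -4)
(n(-4)*h(1 - 2))*k = (2*(-4))*(-24) = -8*(-24) = 192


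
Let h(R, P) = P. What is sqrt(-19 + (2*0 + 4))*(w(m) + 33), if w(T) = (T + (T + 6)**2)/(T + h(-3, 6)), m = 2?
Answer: 165*I*sqrt(15)/4 ≈ 159.76*I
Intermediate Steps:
w(T) = (T + (6 + T)**2)/(6 + T) (w(T) = (T + (T + 6)**2)/(T + 6) = (T + (6 + T)**2)/(6 + T))
sqrt(-19 + (2*0 + 4))*(w(m) + 33) = sqrt(-19 + (2*0 + 4))*((6 + 2 + 2/(6 + 2)) + 33) = sqrt(-19 + (0 + 4))*((6 + 2 + 2/8) + 33) = sqrt(-19 + 4)*((6 + 2 + 2*(1/8)) + 33) = sqrt(-15)*((6 + 2 + 1/4) + 33) = (I*sqrt(15))*(33/4 + 33) = (I*sqrt(15))*(165/4) = 165*I*sqrt(15)/4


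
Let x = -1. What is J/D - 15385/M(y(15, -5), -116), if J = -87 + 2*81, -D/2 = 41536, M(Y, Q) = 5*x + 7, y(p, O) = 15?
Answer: -639031435/83072 ≈ -7692.5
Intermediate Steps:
M(Y, Q) = 2 (M(Y, Q) = 5*(-1) + 7 = -5 + 7 = 2)
D = -83072 (D = -2*41536 = -83072)
J = 75 (J = -87 + 162 = 75)
J/D - 15385/M(y(15, -5), -116) = 75/(-83072) - 15385/2 = 75*(-1/83072) - 15385*1/2 = -75/83072 - 15385/2 = -639031435/83072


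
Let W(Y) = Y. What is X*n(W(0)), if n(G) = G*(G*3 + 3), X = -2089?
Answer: 0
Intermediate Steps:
n(G) = G*(3 + 3*G) (n(G) = G*(3*G + 3) = G*(3 + 3*G))
X*n(W(0)) = -6267*0*(1 + 0) = -6267*0 = -2089*0 = 0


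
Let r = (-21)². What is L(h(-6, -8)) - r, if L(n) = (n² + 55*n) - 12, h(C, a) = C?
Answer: -747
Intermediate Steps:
L(n) = -12 + n² + 55*n
r = 441
L(h(-6, -8)) - r = (-12 + (-6)² + 55*(-6)) - 1*441 = (-12 + 36 - 330) - 441 = -306 - 441 = -747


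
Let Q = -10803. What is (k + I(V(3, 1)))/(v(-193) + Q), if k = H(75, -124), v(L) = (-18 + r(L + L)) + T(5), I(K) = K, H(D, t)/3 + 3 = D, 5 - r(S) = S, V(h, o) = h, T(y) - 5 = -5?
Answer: -219/10430 ≈ -0.020997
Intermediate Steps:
T(y) = 0 (T(y) = 5 - 5 = 0)
r(S) = 5 - S
H(D, t) = -9 + 3*D
v(L) = -13 - 2*L (v(L) = (-18 + (5 - (L + L))) + 0 = (-18 + (5 - 2*L)) + 0 = (-13 - 2*L) + 0 = -13 - 2*L)
k = 216 (k = -9 + 3*75 = -9 + 225 = 216)
(k + I(V(3, 1)))/(v(-193) + Q) = (216 + 3)/((-13 - 2*(-193)) - 10803) = 219/((-13 + 386) - 10803) = 219/(373 - 10803) = 219/(-10430) = 219*(-1/10430) = -219/10430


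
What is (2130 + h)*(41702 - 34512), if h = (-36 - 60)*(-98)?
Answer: 82958220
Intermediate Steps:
h = 9408 (h = -96*(-98) = 9408)
(2130 + h)*(41702 - 34512) = (2130 + 9408)*(41702 - 34512) = 11538*7190 = 82958220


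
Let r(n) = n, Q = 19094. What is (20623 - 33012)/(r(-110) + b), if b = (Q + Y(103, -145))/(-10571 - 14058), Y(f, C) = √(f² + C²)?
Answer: 416238849156702/3721766776511 - 305128681*√31634/7443533553022 ≈ 111.83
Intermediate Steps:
Y(f, C) = √(C² + f²)
b = -19094/24629 - √31634/24629 (b = (19094 + √((-145)² + 103²))/(-10571 - 14058) = (19094 + √(21025 + 10609))/(-24629) = (19094 + √31634)*(-1/24629) = -19094/24629 - √31634/24629 ≈ -0.78249)
(20623 - 33012)/(r(-110) + b) = (20623 - 33012)/(-110 + (-19094/24629 - √31634/24629)) = -12389/(-2728284/24629 - √31634/24629)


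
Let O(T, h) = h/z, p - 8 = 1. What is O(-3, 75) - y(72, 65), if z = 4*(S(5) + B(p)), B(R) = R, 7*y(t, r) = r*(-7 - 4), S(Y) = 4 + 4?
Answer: 49145/476 ≈ 103.25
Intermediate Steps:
S(Y) = 8
y(t, r) = -11*r/7 (y(t, r) = (r*(-7 - 4))/7 = (r*(-11))/7 = (-11*r)/7 = -11*r/7)
p = 9 (p = 8 + 1 = 9)
z = 68 (z = 4*(8 + 9) = 4*17 = 68)
O(T, h) = h/68
O(-3, 75) - y(72, 65) = (1/68)*75 - (-11)*65/7 = 75/68 - 1*(-715/7) = 75/68 + 715/7 = 49145/476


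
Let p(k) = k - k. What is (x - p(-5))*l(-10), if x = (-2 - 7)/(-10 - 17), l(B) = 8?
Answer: 8/3 ≈ 2.6667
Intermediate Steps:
p(k) = 0
x = ⅓ (x = -9/(-27) = -9*(-1/27) = ⅓ ≈ 0.33333)
(x - p(-5))*l(-10) = (⅓ - 1*0)*8 = (⅓ + 0)*8 = (⅓)*8 = 8/3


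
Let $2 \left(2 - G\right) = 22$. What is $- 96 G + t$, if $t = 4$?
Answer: $868$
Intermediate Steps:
$G = -9$ ($G = 2 - 11 = -9$)
$- 96 G + t = \left(-96\right) \left(-9\right) + 4 = 864 + 4 = 868$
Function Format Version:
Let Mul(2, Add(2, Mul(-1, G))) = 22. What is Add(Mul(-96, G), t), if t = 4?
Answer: 868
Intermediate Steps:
G = -9 (G = Add(2, Mul(Rational(-1, 2), 22)) = Add(2, -11) = -9)
Add(Mul(-96, G), t) = Add(Mul(-96, -9), 4) = Add(864, 4) = 868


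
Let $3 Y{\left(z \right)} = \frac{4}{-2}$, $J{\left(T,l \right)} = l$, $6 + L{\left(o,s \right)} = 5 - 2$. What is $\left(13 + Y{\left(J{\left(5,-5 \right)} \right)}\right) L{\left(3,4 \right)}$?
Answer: $-37$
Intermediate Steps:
$L{\left(o,s \right)} = -3$ ($L{\left(o,s \right)} = -6 + \left(5 - 2\right) = -6 + 3 = -3$)
$Y{\left(z \right)} = - \frac{2}{3}$ ($Y{\left(z \right)} = \frac{4 \frac{1}{-2}}{3} = \frac{4 \left(- \frac{1}{2}\right)}{3} = \frac{1}{3} \left(-2\right) = - \frac{2}{3}$)
$\left(13 + Y{\left(J{\left(5,-5 \right)} \right)}\right) L{\left(3,4 \right)} = \left(13 - \frac{2}{3}\right) \left(-3\right) = \frac{37}{3} \left(-3\right) = -37$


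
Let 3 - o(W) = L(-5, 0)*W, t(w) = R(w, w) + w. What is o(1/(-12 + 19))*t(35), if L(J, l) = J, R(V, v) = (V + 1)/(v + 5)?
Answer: 4667/35 ≈ 133.34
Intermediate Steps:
R(V, v) = (1 + V)/(5 + v)
t(w) = w + (1 + w)/(5 + w) (t(w) = (1 + w)/(5 + w) + w = w + (1 + w)/(5 + w))
o(W) = 3 + 5*W (o(W) = 3 - (-5)*W = 3 + 5*W)
o(1/(-12 + 19))*t(35) = (3 + 5/(-12 + 19))*((1 + 35 + 35*(5 + 35))/(5 + 35)) = (3 + 5/7)*((1 + 35 + 35*40)/40) = (3 + 5*(1/7))*((1 + 35 + 1400)/40) = (3 + 5/7)*((1/40)*1436) = (26/7)*(359/10) = 4667/35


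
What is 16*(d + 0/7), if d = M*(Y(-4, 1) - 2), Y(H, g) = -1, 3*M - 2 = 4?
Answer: -96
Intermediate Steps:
M = 2 (M = 2/3 + (1/3)*4 = 2/3 + 4/3 = 2)
d = -6 (d = 2*(-1 - 2) = 2*(-3) = -6)
16*(d + 0/7) = 16*(-6 + 0/7) = 16*(-6 + 0*(1/7)) = 16*(-6 + 0) = 16*(-6) = -96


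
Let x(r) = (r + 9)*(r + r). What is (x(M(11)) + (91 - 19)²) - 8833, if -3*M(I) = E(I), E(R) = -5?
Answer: -32521/9 ≈ -3613.4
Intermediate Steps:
M(I) = 5/3 (M(I) = -⅓*(-5) = 5/3)
x(r) = 2*r*(9 + r) (x(r) = (9 + r)*(2*r) = 2*r*(9 + r))
(x(M(11)) + (91 - 19)²) - 8833 = (2*(5/3)*(9 + 5/3) + (91 - 19)²) - 8833 = (2*(5/3)*(32/3) + 72²) - 8833 = (320/9 + 5184) - 8833 = 46976/9 - 8833 = -32521/9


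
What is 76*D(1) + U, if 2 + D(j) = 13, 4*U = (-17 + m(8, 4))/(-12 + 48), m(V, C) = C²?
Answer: 120383/144 ≈ 835.99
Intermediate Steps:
U = -1/144 (U = ((-17 + 4²)/(-12 + 48))/4 = ((-17 + 16)/36)/4 = (-1*1/36)/4 = (¼)*(-1/36) = -1/144 ≈ -0.0069444)
D(j) = 11 (D(j) = -2 + 13 = 11)
76*D(1) + U = 76*11 - 1/144 = 836 - 1/144 = 120383/144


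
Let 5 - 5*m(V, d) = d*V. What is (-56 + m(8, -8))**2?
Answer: 44521/25 ≈ 1780.8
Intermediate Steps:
m(V, d) = 1 - V*d/5 (m(V, d) = 1 - d*V/5 = 1 - V*d/5)
(-56 + m(8, -8))**2 = (-56 + (1 - 1/5*8*(-8)))**2 = (-56 + (1 + 64/5))**2 = (-56 + 69/5)**2 = (-211/5)**2 = 44521/25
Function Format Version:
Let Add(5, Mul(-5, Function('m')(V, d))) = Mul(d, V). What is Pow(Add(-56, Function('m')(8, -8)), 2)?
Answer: Rational(44521, 25) ≈ 1780.8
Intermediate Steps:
Function('m')(V, d) = Add(1, Mul(Rational(-1, 5), V, d)) (Function('m')(V, d) = Add(1, Mul(Rational(-1, 5), Mul(d, V))) = Add(1, Mul(Rational(-1, 5), Mul(V, d))) = Add(1, Mul(Rational(-1, 5), V, d)))
Pow(Add(-56, Function('m')(8, -8)), 2) = Pow(Add(-56, Add(1, Mul(Rational(-1, 5), 8, -8))), 2) = Pow(Add(-56, Add(1, Rational(64, 5))), 2) = Pow(Add(-56, Rational(69, 5)), 2) = Pow(Rational(-211, 5), 2) = Rational(44521, 25)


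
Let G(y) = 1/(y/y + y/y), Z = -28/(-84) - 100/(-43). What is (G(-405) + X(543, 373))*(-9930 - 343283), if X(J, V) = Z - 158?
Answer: 14110506137/258 ≈ 5.4692e+7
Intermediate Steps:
Z = 343/129 (Z = -28*(-1/84) - 100*(-1/43) = 1/3 + 100/43 = 343/129 ≈ 2.6589)
G(y) = 1/2 (G(y) = 1/(1 + 1) = 1/2)
X(J, V) = -20039/129 (X(J, V) = 343/129 - 158 = -20039/129)
(G(-405) + X(543, 373))*(-9930 - 343283) = (1/2 - 20039/129)*(-9930 - 343283) = -39949/258*(-353213) = 14110506137/258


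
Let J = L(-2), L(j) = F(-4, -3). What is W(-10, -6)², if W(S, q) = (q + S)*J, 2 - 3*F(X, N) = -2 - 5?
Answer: 2304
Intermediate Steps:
F(X, N) = 3 (F(X, N) = ⅔ - (-2 - 5)/3 = ⅔ - ⅓*(-7) = ⅔ + 7/3 = 3)
L(j) = 3
J = 3
W(S, q) = 3*S + 3*q (W(S, q) = (q + S)*3 = (S + q)*3 = 3*S + 3*q)
W(-10, -6)² = (3*(-10) + 3*(-6))² = (-30 - 18)² = (-48)² = 2304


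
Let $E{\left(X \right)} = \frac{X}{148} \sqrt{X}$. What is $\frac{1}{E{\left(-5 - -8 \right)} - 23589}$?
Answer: $- \frac{57410384}{1354253548173} - \frac{148 \sqrt{3}}{4062760644519} \approx -4.2393 \cdot 10^{-5}$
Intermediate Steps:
$E{\left(X \right)} = \frac{X^{\frac{3}{2}}}{148}$ ($E{\left(X \right)} = X \frac{1}{148} \sqrt{X} = \frac{X}{148} \sqrt{X} = \frac{X^{\frac{3}{2}}}{148}$)
$\frac{1}{E{\left(-5 - -8 \right)} - 23589} = \frac{1}{\frac{\left(-5 - -8\right)^{\frac{3}{2}}}{148} - 23589} = \frac{1}{\frac{\left(-5 + 8\right)^{\frac{3}{2}}}{148} - 23589} = \frac{1}{\frac{3^{\frac{3}{2}}}{148} - 23589} = \frac{1}{\frac{3 \sqrt{3}}{148} - 23589} = \frac{1}{-23589 + \frac{3 \sqrt{3}}{148}}$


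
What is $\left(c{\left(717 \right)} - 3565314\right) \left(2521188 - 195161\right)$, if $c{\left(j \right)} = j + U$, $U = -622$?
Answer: $-8292795654913$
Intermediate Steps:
$c{\left(j \right)} = -622 + j$ ($c{\left(j \right)} = j - 622 = -622 + j$)
$\left(c{\left(717 \right)} - 3565314\right) \left(2521188 - 195161\right) = \left(\left(-622 + 717\right) - 3565314\right) \left(2521188 - 195161\right) = \left(95 - 3565314\right) 2326027 = \left(-3565219\right) 2326027 = -8292795654913$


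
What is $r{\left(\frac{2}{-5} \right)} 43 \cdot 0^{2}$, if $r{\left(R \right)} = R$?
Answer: $0$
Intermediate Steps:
$r{\left(\frac{2}{-5} \right)} 43 \cdot 0^{2} = \frac{2}{-5} \cdot 43 \cdot 0^{2} = 2 \left(- \frac{1}{5}\right) 43 \cdot 0 = \left(- \frac{2}{5}\right) 43 \cdot 0 = \left(- \frac{86}{5}\right) 0 = 0$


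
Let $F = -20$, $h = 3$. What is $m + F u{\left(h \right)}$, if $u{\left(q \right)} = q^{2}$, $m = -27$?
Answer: $-207$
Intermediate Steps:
$m + F u{\left(h \right)} = -27 - 20 \cdot 3^{2} = -27 - 180 = -207$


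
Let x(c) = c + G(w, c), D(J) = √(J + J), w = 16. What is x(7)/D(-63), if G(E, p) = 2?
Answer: -3*I*√14/14 ≈ -0.80178*I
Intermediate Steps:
D(J) = √2*√J (D(J) = √(2*J) = √2*√J)
x(c) = 2 + c (x(c) = c + 2 = 2 + c)
x(7)/D(-63) = (2 + 7)/((√2*√(-63))) = 9/((√2*(3*I*√7))) = 9/((3*I*√14)) = 9*(-I*√14/42) = -3*I*√14/14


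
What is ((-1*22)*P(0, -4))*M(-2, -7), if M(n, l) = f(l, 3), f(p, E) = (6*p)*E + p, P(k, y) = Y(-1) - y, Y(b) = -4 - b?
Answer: 2926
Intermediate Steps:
P(k, y) = -3 - y (P(k, y) = (-4 - 1*(-1)) - y = (-4 + 1) - y = -3 - y)
f(p, E) = p + 6*E*p (f(p, E) = 6*E*p + p = p + 6*E*p)
M(n, l) = 19*l (M(n, l) = l*(1 + 6*3) = l*(1 + 18) = l*19 = 19*l)
((-1*22)*P(0, -4))*M(-2, -7) = ((-1*22)*(-3 - 1*(-4)))*(19*(-7)) = -22*(-3 + 4)*(-133) = -22*1*(-133) = -22*(-133) = 2926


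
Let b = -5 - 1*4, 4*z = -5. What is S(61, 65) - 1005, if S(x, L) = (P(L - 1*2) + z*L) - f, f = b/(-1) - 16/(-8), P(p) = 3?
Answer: -4377/4 ≈ -1094.3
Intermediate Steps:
z = -5/4 (z = (¼)*(-5) = -5/4 ≈ -1.2500)
b = -9 (b = -5 - 4 = -9)
f = 11 (f = -9/(-1) - 16/(-8) = -9*(-1) - 16*(-⅛) = 9 + 2 = 11)
S(x, L) = -8 - 5*L/4 (S(x, L) = (3 - 5*L/4) - 1*11 = (3 - 5*L/4) - 11 = -8 - 5*L/4)
S(61, 65) - 1005 = (-8 - 5/4*65) - 1005 = (-8 - 325/4) - 1005 = -357/4 - 1005 = -4377/4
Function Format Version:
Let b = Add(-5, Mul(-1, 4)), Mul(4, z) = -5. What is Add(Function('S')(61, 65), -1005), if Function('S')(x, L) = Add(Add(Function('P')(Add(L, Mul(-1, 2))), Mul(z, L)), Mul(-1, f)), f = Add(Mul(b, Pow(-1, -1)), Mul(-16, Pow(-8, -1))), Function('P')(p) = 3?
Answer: Rational(-4377, 4) ≈ -1094.3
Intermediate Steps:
z = Rational(-5, 4) (z = Mul(Rational(1, 4), -5) = Rational(-5, 4) ≈ -1.2500)
b = -9 (b = Add(-5, -4) = -9)
f = 11 (f = Add(Mul(-9, Pow(-1, -1)), Mul(-16, Pow(-8, -1))) = Add(Mul(-9, -1), Mul(-16, Rational(-1, 8))) = Add(9, 2) = 11)
Function('S')(x, L) = Add(-8, Mul(Rational(-5, 4), L)) (Function('S')(x, L) = Add(Add(3, Mul(Rational(-5, 4), L)), Mul(-1, 11)) = Add(Add(3, Mul(Rational(-5, 4), L)), -11) = Add(-8, Mul(Rational(-5, 4), L)))
Add(Function('S')(61, 65), -1005) = Add(Add(-8, Mul(Rational(-5, 4), 65)), -1005) = Add(Add(-8, Rational(-325, 4)), -1005) = Add(Rational(-357, 4), -1005) = Rational(-4377, 4)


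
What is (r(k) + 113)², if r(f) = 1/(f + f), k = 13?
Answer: 8637721/676 ≈ 12778.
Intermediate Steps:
r(f) = 1/(2*f)
(r(k) + 113)² = ((½)/13 + 113)² = ((½)*(1/13) + 113)² = (1/26 + 113)² = (2939/26)² = 8637721/676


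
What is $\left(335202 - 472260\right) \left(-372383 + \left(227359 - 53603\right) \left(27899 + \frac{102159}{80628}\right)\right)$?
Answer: $- \frac{4463996446619505708}{6719} \approx -6.6438 \cdot 10^{14}$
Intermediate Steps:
$\left(335202 - 472260\right) \left(-372383 + \left(227359 - 53603\right) \left(27899 + \frac{102159}{80628}\right)\right) = - 137058 \left(-372383 + 173756 \left(27899 + 102159 \cdot \frac{1}{80628}\right)\right) = - 137058 \left(-372383 + 173756 \left(27899 + \frac{34053}{26876}\right)\right) = - 137058 \left(-372383 + 173756 \cdot \frac{749847577}{26876}\right) = - 137058 \left(-372383 + \frac{32572628897303}{6719}\right) = \left(-137058\right) \frac{32570126855926}{6719} = - \frac{4463996446619505708}{6719}$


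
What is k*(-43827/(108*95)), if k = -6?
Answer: 14609/570 ≈ 25.630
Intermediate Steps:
k*(-43827/(108*95)) = -(-262962)/(108*95) = -(-262962)/10260 = -6*(-14609/3420) = 14609/570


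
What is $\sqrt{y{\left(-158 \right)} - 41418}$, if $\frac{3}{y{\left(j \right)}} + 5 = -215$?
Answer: $\frac{i \sqrt{501157965}}{110} \approx 203.51 i$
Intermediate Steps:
$y{\left(j \right)} = - \frac{3}{220}$ ($y{\left(j \right)} = \frac{3}{-5 - 215} = \frac{3}{-220} = 3 \left(- \frac{1}{220}\right) = - \frac{3}{220}$)
$\sqrt{y{\left(-158 \right)} - 41418} = \sqrt{- \frac{3}{220} - 41418} = \sqrt{- \frac{9111963}{220}} = \frac{i \sqrt{501157965}}{110}$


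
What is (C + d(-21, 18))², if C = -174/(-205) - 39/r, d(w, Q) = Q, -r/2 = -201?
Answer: 265339342321/754600900 ≈ 351.63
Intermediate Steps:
r = 402 (r = -2*(-201) = 402)
C = 20651/27470 (C = -174/(-205) - 39/402 = -174*(-1/205) - 39*1/402 = 174/205 - 13/134 = 20651/27470 ≈ 0.75177)
(C + d(-21, 18))² = (20651/27470 + 18)² = (515111/27470)² = 265339342321/754600900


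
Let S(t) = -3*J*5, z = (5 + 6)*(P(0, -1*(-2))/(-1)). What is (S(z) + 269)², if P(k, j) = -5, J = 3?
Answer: 50176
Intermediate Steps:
z = 55 (z = (5 + 6)*(-5/(-1)) = 11*(-5*(-1)) = 11*5 = 55)
S(t) = -45 (S(t) = -3*3*5 = -9*5 = -45)
(S(z) + 269)² = (-45 + 269)² = 224² = 50176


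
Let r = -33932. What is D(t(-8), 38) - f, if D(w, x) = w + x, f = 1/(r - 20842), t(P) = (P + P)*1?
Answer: 1205029/54774 ≈ 22.000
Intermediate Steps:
t(P) = 2*P (t(P) = (2*P)*1 = 2*P)
f = -1/54774 (f = 1/(-33932 - 20842) = 1/(-54774) = -1/54774 ≈ -1.8257e-5)
D(t(-8), 38) - f = (2*(-8) + 38) - 1*(-1/54774) = (-16 + 38) + 1/54774 = 22 + 1/54774 = 1205029/54774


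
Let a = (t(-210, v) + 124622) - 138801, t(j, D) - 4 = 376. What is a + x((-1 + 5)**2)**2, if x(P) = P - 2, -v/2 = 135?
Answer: -13603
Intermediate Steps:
v = -270 (v = -2*135 = -270)
t(j, D) = 380 (t(j, D) = 4 + 376 = 380)
x(P) = -2 + P
a = -13799 (a = (380 + 124622) - 138801 = 125002 - 138801 = -13799)
a + x((-1 + 5)**2)**2 = -13799 + (-2 + (-1 + 5)**2)**2 = -13799 + (-2 + 4**2)**2 = -13799 + (-2 + 16)**2 = -13799 + 14**2 = -13799 + 196 = -13603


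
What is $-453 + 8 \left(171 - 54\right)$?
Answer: $483$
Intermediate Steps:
$-453 + 8 \left(171 - 54\right) = -453 + 8 \cdot 117 = -453 + 936 = 483$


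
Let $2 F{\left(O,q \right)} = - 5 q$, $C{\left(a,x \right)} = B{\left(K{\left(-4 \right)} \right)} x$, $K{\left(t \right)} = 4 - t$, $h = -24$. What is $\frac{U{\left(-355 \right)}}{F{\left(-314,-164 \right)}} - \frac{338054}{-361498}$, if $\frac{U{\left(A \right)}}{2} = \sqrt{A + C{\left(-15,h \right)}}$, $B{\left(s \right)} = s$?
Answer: $\frac{169027}{180749} + \frac{i \sqrt{547}}{205} \approx 0.93515 + 0.11409 i$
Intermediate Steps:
$C{\left(a,x \right)} = 8 x$ ($C{\left(a,x \right)} = \left(4 - -4\right) x = \left(4 + 4\right) x = 8 x$)
$F{\left(O,q \right)} = - \frac{5 q}{2}$ ($F{\left(O,q \right)} = \frac{\left(-5\right) q}{2} = - \frac{5 q}{2}$)
$U{\left(A \right)} = 2 \sqrt{-192 + A}$ ($U{\left(A \right)} = 2 \sqrt{A + 8 \left(-24\right)} = 2 \sqrt{A - 192} = 2 \sqrt{-192 + A}$)
$\frac{U{\left(-355 \right)}}{F{\left(-314,-164 \right)}} - \frac{338054}{-361498} = \frac{2 \sqrt{-192 - 355}}{\left(- \frac{5}{2}\right) \left(-164\right)} - \frac{338054}{-361498} = \frac{2 \sqrt{-547}}{410} - - \frac{169027}{180749} = 2 i \sqrt{547} \cdot \frac{1}{410} + \frac{169027}{180749} = \frac{i \sqrt{547}}{205} + \frac{169027}{180749} = \frac{169027}{180749} + \frac{i \sqrt{547}}{205}$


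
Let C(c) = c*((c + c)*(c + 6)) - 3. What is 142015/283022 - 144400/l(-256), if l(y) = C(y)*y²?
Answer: 9530467470636935/18993286645895168 ≈ 0.50178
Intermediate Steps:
C(c) = -3 + 2*c²*(6 + c) (C(c) = c*((2*c)*(6 + c)) - 3 = c*(2*c*(6 + c)) - 3 = 2*c²*(6 + c) - 3 = -3 + 2*c²*(6 + c))
l(y) = y²*(-3 + 2*y³ + 12*y²) (l(y) = (-3 + 2*y³ + 12*y²)*y² = y²*(-3 + 2*y³ + 12*y²))
142015/283022 - 144400/l(-256) = 142015/283022 - 144400*1/(65536*(-3 + 2*(-256)³ + 12*(-256)²)) = 142015*(1/283022) - 144400*1/(65536*(-3 + 2*(-16777216) + 12*65536)) = 142015/283022 - 144400*1/(65536*(-3 - 33554432 + 786432)) = 142015/283022 - 144400/(65536*(-32768003)) = 142015/283022 - 144400/(-2147483844608) = 142015/283022 - 144400*(-1/2147483844608) = 142015/283022 + 9025/134217740288 = 9530467470636935/18993286645895168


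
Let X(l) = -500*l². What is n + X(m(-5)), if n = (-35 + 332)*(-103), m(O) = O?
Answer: -43091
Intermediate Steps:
n = -30591 (n = 297*(-103) = -30591)
n + X(m(-5)) = -30591 - 500*(-5)² = -30591 - 500*25 = -30591 - 12500 = -43091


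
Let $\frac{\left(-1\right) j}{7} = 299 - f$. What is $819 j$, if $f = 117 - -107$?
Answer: $-429975$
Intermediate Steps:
$f = 224$ ($f = 117 + 107 = 224$)
$j = -525$ ($j = - 7 \left(299 - 224\right) = \left(-7\right) 75 = -525$)
$819 j = 819 \left(-525\right) = -429975$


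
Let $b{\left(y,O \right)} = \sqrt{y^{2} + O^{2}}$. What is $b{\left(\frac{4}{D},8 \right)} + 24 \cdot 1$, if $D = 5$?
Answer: $24 + \frac{4 \sqrt{101}}{5} \approx 32.04$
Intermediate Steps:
$b{\left(y,O \right)} = \sqrt{O^{2} + y^{2}}$
$b{\left(\frac{4}{D},8 \right)} + 24 \cdot 1 = \sqrt{8^{2} + \left(\frac{4}{5}\right)^{2}} + 24 \cdot 1 = \sqrt{64 + \left(4 \cdot \frac{1}{5}\right)^{2}} + 24 = \sqrt{64 + \left(\frac{4}{5}\right)^{2}} + 24 = \sqrt{64 + \frac{16}{25}} + 24 = \sqrt{\frac{1616}{25}} + 24 = \frac{4 \sqrt{101}}{5} + 24 = 24 + \frac{4 \sqrt{101}}{5}$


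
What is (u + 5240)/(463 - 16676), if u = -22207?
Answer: 16967/16213 ≈ 1.0465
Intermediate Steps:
(u + 5240)/(463 - 16676) = (-22207 + 5240)/(463 - 16676) = -16967/(-16213) = -16967*(-1/16213) = 16967/16213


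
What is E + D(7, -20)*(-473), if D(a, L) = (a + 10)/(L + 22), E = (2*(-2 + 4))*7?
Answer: -7985/2 ≈ -3992.5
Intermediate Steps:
E = 28 (E = (2*2)*7 = 4*7 = 28)
D(a, L) = (10 + a)/(22 + L)
E + D(7, -20)*(-473) = 28 + ((10 + 7)/(22 - 20))*(-473) = 28 + (17/2)*(-473) = 28 - 8041/2 = -7985/2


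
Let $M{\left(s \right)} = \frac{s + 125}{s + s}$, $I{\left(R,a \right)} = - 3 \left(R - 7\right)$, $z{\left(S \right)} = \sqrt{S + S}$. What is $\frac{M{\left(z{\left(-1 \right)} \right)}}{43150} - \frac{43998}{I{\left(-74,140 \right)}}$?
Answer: $- \frac{1265675719}{6990300} - \frac{5 i \sqrt{2}}{6904} \approx -181.06 - 0.0010242 i$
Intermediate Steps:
$z{\left(S \right)} = \sqrt{2} \sqrt{S}$ ($z{\left(S \right)} = \sqrt{2 S} = \sqrt{2} \sqrt{S}$)
$I{\left(R,a \right)} = 21 - 3 R$ ($I{\left(R,a \right)} = - 3 \left(-7 + R\right) = 21 - 3 R$)
$M{\left(s \right)} = \frac{125 + s}{2 s}$
$\frac{M{\left(z{\left(-1 \right)} \right)}}{43150} - \frac{43998}{I{\left(-74,140 \right)}} = \frac{\frac{1}{2} \frac{1}{\sqrt{2} \sqrt{-1}} \left(125 + \sqrt{2} \sqrt{-1}\right)}{43150} - \frac{43998}{21 - -222} = \frac{125 + \sqrt{2} i}{2 \sqrt{2} i} \frac{1}{43150} - \frac{43998}{21 + 222} = \frac{125 + i \sqrt{2}}{2 i \sqrt{2}} \cdot \frac{1}{43150} - \frac{43998}{243} = \frac{- \frac{i \sqrt{2}}{2} \left(125 + i \sqrt{2}\right)}{2} \cdot \frac{1}{43150} - \frac{14666}{81} = - \frac{i \sqrt{2} \left(125 + i \sqrt{2}\right)}{4} \cdot \frac{1}{43150} - \frac{14666}{81} = - \frac{i \sqrt{2} \left(125 + i \sqrt{2}\right)}{172600} - \frac{14666}{81} = - \frac{14666}{81} - \frac{i \sqrt{2} \left(125 + i \sqrt{2}\right)}{172600}$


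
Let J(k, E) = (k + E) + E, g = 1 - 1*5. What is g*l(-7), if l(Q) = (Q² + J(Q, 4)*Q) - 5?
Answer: -148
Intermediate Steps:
g = -4 (g = 1 - 5 = -4)
J(k, E) = k + 2*E (J(k, E) = (E + k) + E = k + 2*E)
l(Q) = -5 + Q² + Q*(8 + Q) (l(Q) = (Q² + (Q + 2*4)*Q) - 5 = (Q² + (Q + 8)*Q) - 5 = (Q² + (8 + Q)*Q) - 5 = (Q² + Q*(8 + Q)) - 5 = -5 + Q² + Q*(8 + Q))
g*l(-7) = -4*(-5 + (-7)² - 7*(8 - 7)) = -4*(-5 + 49 - 7*1) = -4*(-5 + 49 - 7) = -4*37 = -148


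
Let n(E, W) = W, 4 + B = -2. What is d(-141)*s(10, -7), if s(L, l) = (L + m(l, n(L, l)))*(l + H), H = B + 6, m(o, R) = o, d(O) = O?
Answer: 2961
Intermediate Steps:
B = -6 (B = -4 - 2 = -6)
H = 0 (H = -6 + 6 = 0)
s(L, l) = l*(L + l) (s(L, l) = (L + l)*(l + 0) = (L + l)*l = l*(L + l))
d(-141)*s(10, -7) = -(-987)*(10 - 7) = -(-987)*3 = -141*(-21) = 2961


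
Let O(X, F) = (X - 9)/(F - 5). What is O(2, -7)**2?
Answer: 49/144 ≈ 0.34028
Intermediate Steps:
O(X, F) = (-9 + X)/(-5 + F)
O(2, -7)**2 = ((-9 + 2)/(-5 - 7))**2 = (-7/(-12))**2 = (-1/12*(-7))**2 = (7/12)**2 = 49/144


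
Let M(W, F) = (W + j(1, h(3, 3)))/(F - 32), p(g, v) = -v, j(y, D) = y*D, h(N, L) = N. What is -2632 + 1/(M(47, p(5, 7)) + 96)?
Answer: -9722569/3694 ≈ -2632.0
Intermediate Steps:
j(y, D) = D*y
M(W, F) = (3 + W)/(-32 + F) (M(W, F) = (W + 3*1)/(F - 32) = (W + 3)/(-32 + F) = (3 + W)/(-32 + F))
-2632 + 1/(M(47, p(5, 7)) + 96) = -2632 + 1/((3 + 47)/(-32 - 1*7) + 96) = -2632 + 1/(50/(-32 - 7) + 96) = -2632 + 1/(50/(-39) + 96) = -2632 + 1/(-1/39*50 + 96) = -2632 + 1/(-50/39 + 96) = -2632 + 1/(3694/39) = -2632 + 39/3694 = -9722569/3694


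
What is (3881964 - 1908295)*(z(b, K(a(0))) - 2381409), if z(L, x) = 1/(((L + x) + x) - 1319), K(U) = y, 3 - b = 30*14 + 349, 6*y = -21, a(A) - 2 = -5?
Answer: -9832636648220801/2092 ≈ -4.7001e+12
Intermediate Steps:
a(A) = -3 (a(A) = 2 - 5 = -3)
y = -7/2 (y = (⅙)*(-21) = -7/2 ≈ -3.5000)
b = -766 (b = 3 - (30*14 + 349) = 3 - (420 + 349) = 3 - 1*769 = 3 - 769 = -766)
K(U) = -7/2
z(L, x) = 1/(-1319 + L + 2*x) (z(L, x) = 1/((L + 2*x) - 1319) = 1/(-1319 + L + 2*x))
(3881964 - 1908295)*(z(b, K(a(0))) - 2381409) = (3881964 - 1908295)*(1/(-1319 - 766 + 2*(-7/2)) - 2381409) = 1973669*(1/(-1319 - 766 - 7) - 2381409) = 1973669*(1/(-2092) - 2381409) = 1973669*(-1/2092 - 2381409) = 1973669*(-4981907629/2092) = -9832636648220801/2092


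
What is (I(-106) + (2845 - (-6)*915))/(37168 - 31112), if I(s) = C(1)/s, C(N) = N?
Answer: 883509/641936 ≈ 1.3763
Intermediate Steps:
I(s) = 1/s
(I(-106) + (2845 - (-6)*915))/(37168 - 31112) = (1/(-106) + (2845 - (-6)*915))/(37168 - 31112) = (-1/106 + (2845 - 1*(-5490)))/6056 = (-1/106 + (2845 + 5490))*(1/6056) = (-1/106 + 8335)*(1/6056) = (883509/106)*(1/6056) = 883509/641936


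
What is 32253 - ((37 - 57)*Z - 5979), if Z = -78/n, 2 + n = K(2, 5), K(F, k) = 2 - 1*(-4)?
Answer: 37842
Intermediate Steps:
K(F, k) = 6 (K(F, k) = 2 + 4 = 6)
n = 4 (n = -2 + 6 = 4)
Z = -39/2 (Z = -78/4 = -78*¼ = -39/2 ≈ -19.500)
32253 - ((37 - 57)*Z - 5979) = 32253 - ((37 - 57)*(-39/2) - 5979) = 32253 - (-20*(-39/2) - 5979) = 32253 - (390 - 5979) = 32253 - 1*(-5589) = 32253 + 5589 = 37842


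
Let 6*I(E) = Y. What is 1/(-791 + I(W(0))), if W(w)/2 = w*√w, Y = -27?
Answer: -2/1591 ≈ -0.0012571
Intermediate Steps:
W(w) = 2*w^(3/2) (W(w) = 2*(w*√w) = 2*w^(3/2))
I(E) = -9/2 (I(E) = (⅙)*(-27) = -9/2)
1/(-791 + I(W(0))) = 1/(-791 - 9/2) = 1/(-1591/2) = -2/1591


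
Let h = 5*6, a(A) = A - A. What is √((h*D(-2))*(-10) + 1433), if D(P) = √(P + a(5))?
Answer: √(1433 - 300*I*√2) ≈ 38.259 - 5.5446*I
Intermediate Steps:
a(A) = 0
h = 30
D(P) = √P (D(P) = √(P + 0) = √P)
√((h*D(-2))*(-10) + 1433) = √((30*√(-2))*(-10) + 1433) = √((30*(I*√2))*(-10) + 1433) = √((30*I*√2)*(-10) + 1433) = √(-300*I*√2 + 1433) = √(1433 - 300*I*√2)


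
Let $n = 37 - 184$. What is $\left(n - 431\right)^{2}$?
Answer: $334084$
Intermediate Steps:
$n = -147$
$\left(n - 431\right)^{2} = \left(-147 - 431\right)^{2} = \left(-578\right)^{2} = 334084$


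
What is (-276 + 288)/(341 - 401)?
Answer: -⅕ ≈ -0.20000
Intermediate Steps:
(-276 + 288)/(341 - 401) = 12/(-60) = 12*(-1/60) = -⅕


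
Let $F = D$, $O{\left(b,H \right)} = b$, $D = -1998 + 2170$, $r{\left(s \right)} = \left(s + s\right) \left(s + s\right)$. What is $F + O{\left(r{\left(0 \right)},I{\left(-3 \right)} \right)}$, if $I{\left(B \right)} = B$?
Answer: $172$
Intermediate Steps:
$r{\left(s \right)} = 4 s^{2}$ ($r{\left(s \right)} = 2 s 2 s = 4 s^{2}$)
$D = 172$
$F = 172$
$F + O{\left(r{\left(0 \right)},I{\left(-3 \right)} \right)} = 172 + 4 \cdot 0^{2} = 172 + 4 \cdot 0 = 172 + 0 = 172$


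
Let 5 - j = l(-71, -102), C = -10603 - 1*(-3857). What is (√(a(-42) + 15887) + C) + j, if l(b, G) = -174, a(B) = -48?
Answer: -6567 + √15839 ≈ -6441.1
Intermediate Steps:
C = -6746 (C = -10603 + 3857 = -6746)
j = 179 (j = 5 - 1*(-174) = 5 + 174 = 179)
(√(a(-42) + 15887) + C) + j = (√(-48 + 15887) - 6746) + 179 = (√15839 - 6746) + 179 = (-6746 + √15839) + 179 = -6567 + √15839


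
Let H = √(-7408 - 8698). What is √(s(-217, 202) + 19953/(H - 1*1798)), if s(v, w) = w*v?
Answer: √((78833485 - 43834*I*√16106)/(-1798 + I*√16106)) ≈ 0.002 - 209.39*I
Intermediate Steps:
H = I*√16106 (H = √(-16106) = I*√16106 ≈ 126.91*I)
s(v, w) = v*w
√(s(-217, 202) + 19953/(H - 1*1798)) = √(-217*202 + 19953/(I*√16106 - 1*1798)) = √(-43834 + 19953/(I*√16106 - 1798)) = √(-43834 + 19953/(-1798 + I*√16106))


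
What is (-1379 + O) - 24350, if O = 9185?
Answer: -16544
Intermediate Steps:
(-1379 + O) - 24350 = (-1379 + 9185) - 24350 = 7806 - 24350 = -16544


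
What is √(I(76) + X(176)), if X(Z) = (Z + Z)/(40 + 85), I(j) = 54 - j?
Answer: I*√11990/25 ≈ 4.38*I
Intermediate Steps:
X(Z) = 2*Z/125 (X(Z) = (2*Z)/125 = (2*Z)*(1/125) = 2*Z/125)
√(I(76) + X(176)) = √((54 - 1*76) + (2/125)*176) = √((54 - 76) + 352/125) = √(-22 + 352/125) = √(-2398/125) = I*√11990/25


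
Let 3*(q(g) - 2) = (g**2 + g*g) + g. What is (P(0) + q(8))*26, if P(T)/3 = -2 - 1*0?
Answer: 3224/3 ≈ 1074.7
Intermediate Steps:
P(T) = -6 (P(T) = 3*(-2 - 1*0) = 3*(-2 + 0) = 3*(-2) = -6)
q(g) = 2 + g/3 + 2*g**2/3 (q(g) = 2 + ((g**2 + g*g) + g)/3 = 2 + ((g**2 + g**2) + g)/3 = 2 + (2*g**2 + g)/3 = 2 + (g + 2*g**2)/3 = 2 + (g/3 + 2*g**2/3) = 2 + g/3 + 2*g**2/3)
(P(0) + q(8))*26 = (-6 + (2 + (1/3)*8 + (2/3)*8**2))*26 = (-6 + (2 + 8/3 + (2/3)*64))*26 = (-6 + (2 + 8/3 + 128/3))*26 = (-6 + 142/3)*26 = (124/3)*26 = 3224/3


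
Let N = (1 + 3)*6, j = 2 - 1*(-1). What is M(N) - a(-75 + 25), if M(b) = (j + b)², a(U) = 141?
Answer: 588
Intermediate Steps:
j = 3 (j = 2 + 1 = 3)
N = 24 (N = 4*6 = 24)
M(b) = (3 + b)²
M(N) - a(-75 + 25) = (3 + 24)² - 1*141 = 27² - 141 = 729 - 141 = 588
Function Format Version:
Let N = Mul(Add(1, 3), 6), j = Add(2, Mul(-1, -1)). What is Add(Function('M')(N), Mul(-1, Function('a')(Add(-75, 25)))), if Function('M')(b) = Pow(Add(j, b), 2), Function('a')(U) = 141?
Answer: 588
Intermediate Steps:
j = 3 (j = Add(2, 1) = 3)
N = 24 (N = Mul(4, 6) = 24)
Function('M')(b) = Pow(Add(3, b), 2)
Add(Function('M')(N), Mul(-1, Function('a')(Add(-75, 25)))) = Add(Pow(Add(3, 24), 2), Mul(-1, 141)) = Add(Pow(27, 2), -141) = Add(729, -141) = 588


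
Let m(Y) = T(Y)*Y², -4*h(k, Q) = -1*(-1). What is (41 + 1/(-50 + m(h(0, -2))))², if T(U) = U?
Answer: 17207405329/10246401 ≈ 1679.4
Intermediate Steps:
h(k, Q) = -¼ (h(k, Q) = -(-1)*(-1)/4 = -¼*1 = -¼)
m(Y) = Y³ (m(Y) = Y*Y² = Y³)
(41 + 1/(-50 + m(h(0, -2))))² = (41 + 1/(-50 + (-¼)³))² = (41 + 1/(-50 - 1/64))² = (41 + 1/(-3201/64))² = (41 - 64/3201)² = (131177/3201)² = 17207405329/10246401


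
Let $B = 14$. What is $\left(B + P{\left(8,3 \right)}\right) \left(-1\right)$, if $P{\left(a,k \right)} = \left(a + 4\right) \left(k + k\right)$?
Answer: $-86$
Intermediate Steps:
$P{\left(a,k \right)} = 2 k \left(4 + a\right)$ ($P{\left(a,k \right)} = \left(4 + a\right) 2 k = 2 k \left(4 + a\right)$)
$\left(B + P{\left(8,3 \right)}\right) \left(-1\right) = \left(14 + 2 \cdot 3 \left(4 + 8\right)\right) \left(-1\right) = \left(14 + 2 \cdot 3 \cdot 12\right) \left(-1\right) = \left(14 + 72\right) \left(-1\right) = 86 \left(-1\right) = -86$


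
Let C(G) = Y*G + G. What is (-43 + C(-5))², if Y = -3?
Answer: 1089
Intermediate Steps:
C(G) = -2*G (C(G) = -3*G + G = -2*G)
(-43 + C(-5))² = (-43 - 2*(-5))² = (-43 + 10)² = (-33)² = 1089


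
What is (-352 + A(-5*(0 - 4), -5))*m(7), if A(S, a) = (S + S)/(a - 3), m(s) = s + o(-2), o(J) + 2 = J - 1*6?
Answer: 1071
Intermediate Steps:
o(J) = -8 + J (o(J) = -2 + (J - 1*6) = -2 + (J - 6) = -2 + (-6 + J) = -8 + J)
m(s) = -10 + s (m(s) = s + (-8 - 2) = s - 10 = -10 + s)
A(S, a) = 2*S/(-3 + a) (A(S, a) = (2*S)/(-3 + a) = 2*S/(-3 + a))
(-352 + A(-5*(0 - 4), -5))*m(7) = (-352 + 2*(-5*(0 - 4))/(-3 - 5))*(-10 + 7) = (-352 + 2*(-5*(-4))/(-8))*(-3) = (-352 + 2*20*(-⅛))*(-3) = (-352 - 5)*(-3) = -357*(-3) = 1071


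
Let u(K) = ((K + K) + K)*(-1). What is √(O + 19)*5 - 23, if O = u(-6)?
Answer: -23 + 5*√37 ≈ 7.4138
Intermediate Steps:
u(K) = -3*K (u(K) = (2*K + K)*(-1) = (3*K)*(-1) = -3*K)
O = 18 (O = -3*(-6) = 18)
√(O + 19)*5 - 23 = √(18 + 19)*5 - 23 = √37*5 - 23 = 5*√37 - 23 = -23 + 5*√37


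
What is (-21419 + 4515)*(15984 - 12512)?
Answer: -58690688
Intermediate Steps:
(-21419 + 4515)*(15984 - 12512) = -16904*3472 = -58690688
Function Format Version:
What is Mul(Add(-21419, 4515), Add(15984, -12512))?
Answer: -58690688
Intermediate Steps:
Mul(Add(-21419, 4515), Add(15984, -12512)) = Mul(-16904, 3472) = -58690688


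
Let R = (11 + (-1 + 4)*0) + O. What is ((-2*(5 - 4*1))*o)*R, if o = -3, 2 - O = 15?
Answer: -12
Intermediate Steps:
O = -13 (O = 2 - 1*15 = 2 - 15 = -13)
R = -2 (R = (11 + (-1 + 4)*0) - 13 = (11 + 3*0) - 13 = (11 + 0) - 13 = 11 - 13 = -2)
((-2*(5 - 4*1))*o)*R = (-2*(5 - 4*1)*(-3))*(-2) = (-2*(5 - 4)*(-3))*(-2) = (-2*1*(-3))*(-2) = -2*(-3)*(-2) = 6*(-2) = -12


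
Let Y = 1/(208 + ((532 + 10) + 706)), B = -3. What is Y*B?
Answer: -3/1456 ≈ -0.0020604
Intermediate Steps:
Y = 1/1456 (Y = 1/(208 + (542 + 706)) = 1/(208 + 1248) = 1/1456 ≈ 0.00068681)
Y*B = (1/1456)*(-3) = -3/1456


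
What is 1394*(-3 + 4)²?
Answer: 1394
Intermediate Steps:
1394*(-3 + 4)² = 1394*1² = 1394*1 = 1394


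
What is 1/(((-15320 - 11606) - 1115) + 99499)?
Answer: 1/71458 ≈ 1.3994e-5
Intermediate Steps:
1/(((-15320 - 11606) - 1115) + 99499) = 1/((-26926 - 1115) + 99499) = 1/(-28041 + 99499) = 1/71458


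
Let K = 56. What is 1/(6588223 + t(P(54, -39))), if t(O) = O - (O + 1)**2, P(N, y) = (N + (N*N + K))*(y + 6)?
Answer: -1/9964932084 ≈ -1.0035e-10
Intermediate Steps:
P(N, y) = (6 + y)*(56 + N + N**2) (P(N, y) = (N + (N*N + 56))*(y + 6) = (N + (N**2 + 56))*(6 + y) = (N + (56 + N**2))*(6 + y) = (56 + N + N**2)*(6 + y) = (6 + y)*(56 + N + N**2))
t(O) = O - (1 + O)**2
1/(6588223 + t(P(54, -39))) = 1/(6588223 + ((336 + 6*54 + 6*54**2 + 56*(-39) + 54*(-39) - 39*54**2) - (1 + (336 + 6*54 + 6*54**2 + 56*(-39) + 54*(-39) - 39*54**2))**2)) = 1/(6588223 + ((336 + 324 + 6*2916 - 2184 - 2106 - 39*2916) - (1 + (336 + 324 + 6*2916 - 2184 - 2106 - 39*2916))**2)) = 1/(6588223 + ((336 + 324 + 17496 - 2184 - 2106 - 113724) - (1 + (336 + 324 + 17496 - 2184 - 2106 - 113724))**2)) = 1/(6588223 + (-99858 - (1 - 99858)**2)) = 1/(6588223 + (-99858 - 1*(-99857)**2)) = 1/(6588223 + (-99858 - 1*9971420449)) = 1/(6588223 + (-99858 - 9971420449)) = 1/(6588223 - 9971520307) = 1/(-9964932084) = -1/9964932084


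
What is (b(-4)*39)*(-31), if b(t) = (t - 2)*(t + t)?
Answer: -58032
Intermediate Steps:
b(t) = 2*t*(-2 + t) (b(t) = (-2 + t)*(2*t) = 2*t*(-2 + t))
(b(-4)*39)*(-31) = ((2*(-4)*(-2 - 4))*39)*(-31) = ((2*(-4)*(-6))*39)*(-31) = (48*39)*(-31) = 1872*(-31) = -58032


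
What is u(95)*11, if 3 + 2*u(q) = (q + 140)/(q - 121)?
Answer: -3443/52 ≈ -66.212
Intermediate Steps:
u(q) = -3/2 + (140 + q)/(2*(-121 + q)) (u(q) = -3/2 + ((q + 140)/(q - 121))/2 = -3/2 + ((140 + q)/(-121 + q))/2 = -3/2 + (140 + q)/(2*(-121 + q)))
u(95)*11 = ((503/2 - 1*95)/(-121 + 95))*11 = ((503/2 - 95)/(-26))*11 = -1/26*313/2*11 = -313/52*11 = -3443/52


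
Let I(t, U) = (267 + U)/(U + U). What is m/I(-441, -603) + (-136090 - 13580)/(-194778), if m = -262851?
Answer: -571705979231/605976 ≈ -9.4345e+5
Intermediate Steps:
I(t, U) = (267 + U)/(2*U) (I(t, U) = (267 + U)/((2*U)) = (267 + U)*(1/(2*U)) = (267 + U)/(2*U))
m/I(-441, -603) + (-136090 - 13580)/(-194778) = -262851*(-1206/(267 - 603)) + (-136090 - 13580)/(-194778) = -262851/((½)*(-1/603)*(-336)) - 149670*(-1/194778) = -262851/56/201 + 8315/10821 = -262851*201/56 + 8315/10821 = -52833051/56 + 8315/10821 = -571705979231/605976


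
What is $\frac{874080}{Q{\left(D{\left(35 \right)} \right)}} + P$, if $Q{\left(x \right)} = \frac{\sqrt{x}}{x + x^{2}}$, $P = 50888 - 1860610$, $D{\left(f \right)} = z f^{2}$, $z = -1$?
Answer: $-1809722 - 37445587200 i \approx -1.8097 \cdot 10^{6} - 3.7446 \cdot 10^{10} i$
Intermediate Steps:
$D{\left(f \right)} = - f^{2}$
$P = -1809722$
$Q{\left(x \right)} = \frac{\sqrt{x}}{x + x^{2}}$
$\frac{874080}{Q{\left(D{\left(35 \right)} \right)}} + P = \frac{874080}{\frac{1}{\sqrt{- 35^{2}}} \frac{1}{1 - 35^{2}}} - 1809722 = \frac{874080}{\frac{1}{\sqrt{\left(-1\right) 1225}} \frac{1}{1 - 1225}} - 1809722 = \frac{874080}{\frac{1}{\sqrt{-1225}} \frac{1}{1 - 1225}} - 1809722 = \frac{874080}{- \frac{i}{35} \frac{1}{-1224}} - 1809722 = \frac{874080}{- \frac{i}{35} \left(- \frac{1}{1224}\right)} - 1809722 = \frac{874080}{\frac{1}{42840} i} - 1809722 = 874080 \left(- 42840 i\right) - 1809722 = - 37445587200 i - 1809722 = -1809722 - 37445587200 i$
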